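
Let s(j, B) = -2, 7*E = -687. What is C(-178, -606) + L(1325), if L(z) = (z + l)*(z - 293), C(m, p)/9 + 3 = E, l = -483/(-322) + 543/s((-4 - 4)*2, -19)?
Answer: 7614948/7 ≈ 1.0879e+6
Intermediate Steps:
E = -687/7 (E = (⅐)*(-687) = -687/7 ≈ -98.143)
l = -270 (l = -483/(-322) + 543/(-2) = -483*(-1/322) + 543*(-½) = 3/2 - 543/2 = -270)
C(m, p) = -6372/7 (C(m, p) = -27 + 9*(-687/7) = -27 - 6183/7 = -6372/7)
L(z) = (-293 + z)*(-270 + z) (L(z) = (z - 270)*(z - 293) = (-270 + z)*(-293 + z) = (-293 + z)*(-270 + z))
C(-178, -606) + L(1325) = -6372/7 + (79110 + 1325² - 563*1325) = -6372/7 + (79110 + 1755625 - 745975) = -6372/7 + 1088760 = 7614948/7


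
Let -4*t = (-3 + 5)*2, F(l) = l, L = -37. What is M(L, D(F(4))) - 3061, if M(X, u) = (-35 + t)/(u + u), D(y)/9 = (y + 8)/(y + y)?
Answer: -9187/3 ≈ -3062.3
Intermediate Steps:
t = -1 (t = -(-3 + 5)*2/4 = -2/2 = -¼*4 = -1)
D(y) = 9*(8 + y)/(2*y) (D(y) = 9*((y + 8)/(y + y)) = 9*((8 + y)/((2*y))) = 9*((8 + y)*(1/(2*y))) = 9*((8 + y)/(2*y)) = 9*(8 + y)/(2*y))
M(X, u) = -18/u (M(X, u) = (-35 - 1)/(u + u) = -36*1/(2*u) = -18/u)
M(L, D(F(4))) - 3061 = -18/(9/2 + 36/4) - 3061 = -18/(9/2 + 36*(¼)) - 3061 = -18/(9/2 + 9) - 3061 = -18/27/2 - 3061 = -18*2/27 - 3061 = -4/3 - 3061 = -9187/3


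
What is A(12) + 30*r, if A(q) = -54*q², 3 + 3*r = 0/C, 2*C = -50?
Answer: -7806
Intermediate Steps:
C = -25 (C = (½)*(-50) = -25)
r = -1 (r = -1 + (0/(-25))/3 = -1 + (0*(-1/25))/3 = -1 + (⅓)*0 = -1 + 0 = -1)
A(12) + 30*r = -54*12² + 30*(-1) = -54*144 - 30 = -7776 - 30 = -7806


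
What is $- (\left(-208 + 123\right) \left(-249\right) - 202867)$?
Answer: $181702$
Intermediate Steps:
$- (\left(-208 + 123\right) \left(-249\right) - 202867) = - (\left(-85\right) \left(-249\right) - 202867) = - (21165 - 202867) = \left(-1\right) \left(-181702\right) = 181702$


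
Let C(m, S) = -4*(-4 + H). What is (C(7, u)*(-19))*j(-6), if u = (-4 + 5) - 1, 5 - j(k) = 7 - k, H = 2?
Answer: 1216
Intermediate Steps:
j(k) = -2 + k (j(k) = 5 - (7 - k) = 5 + (-7 + k) = -2 + k)
u = 0 (u = 1 - 1 = 0)
C(m, S) = 8 (C(m, S) = -4*(-4 + 2) = -4*(-2) = 8)
(C(7, u)*(-19))*j(-6) = (8*(-19))*(-2 - 6) = -152*(-8) = 1216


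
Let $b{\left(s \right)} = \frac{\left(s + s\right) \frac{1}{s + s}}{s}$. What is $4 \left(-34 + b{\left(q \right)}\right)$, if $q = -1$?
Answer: $-140$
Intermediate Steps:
$b{\left(s \right)} = \frac{1}{s}$ ($b{\left(s \right)} = \frac{2 s \frac{1}{2 s}}{s} = 1 \frac{1}{s} = \frac{1}{s}$)
$4 \left(-34 + b{\left(q \right)}\right) = 4 \left(-34 + \frac{1}{-1}\right) = 4 \left(-34 - 1\right) = 4 \left(-35\right) = -140$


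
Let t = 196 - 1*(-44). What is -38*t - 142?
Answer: -9262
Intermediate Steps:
t = 240 (t = 196 + 44 = 240)
-38*t - 142 = -38*240 - 142 = -9120 - 142 = -9262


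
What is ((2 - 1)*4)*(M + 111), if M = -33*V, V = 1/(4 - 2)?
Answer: 378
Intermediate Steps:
V = 1/2 ≈ 0.50000
M = -33/2 (M = -33*1/2 = -33/2 ≈ -16.500)
((2 - 1)*4)*(M + 111) = ((2 - 1)*4)*(-33/2 + 111) = (1*4)*(189/2) = 4*(189/2) = 378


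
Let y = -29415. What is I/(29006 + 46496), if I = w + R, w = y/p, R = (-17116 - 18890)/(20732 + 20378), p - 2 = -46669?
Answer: -117760338/36212276223935 ≈ -3.2519e-6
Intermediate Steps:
p = -46667 (p = 2 - 46669 = -46667)
R = -18003/20555 (R = -36006/41110 = -36006*1/41110 = -18003/20555 ≈ -0.87584)
w = 29415/46667 (w = -29415/(-46667) = -29415*(-1/46667) = 29415/46667 ≈ 0.63032)
I = -235520676/959240185 (I = 29415/46667 - 18003/20555 = -235520676/959240185 ≈ -0.24553)
I/(29006 + 46496) = -235520676/(959240185*(29006 + 46496)) = -235520676/959240185/75502 = -235520676/959240185*1/75502 = -117760338/36212276223935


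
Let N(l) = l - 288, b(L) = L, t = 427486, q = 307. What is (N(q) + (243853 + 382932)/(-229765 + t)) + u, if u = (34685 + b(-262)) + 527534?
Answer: 111115083481/197721 ≈ 5.6198e+5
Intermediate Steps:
u = 561957 (u = (34685 - 262) + 527534 = 34423 + 527534 = 561957)
N(l) = -288 + l
(N(q) + (243853 + 382932)/(-229765 + t)) + u = ((-288 + 307) + (243853 + 382932)/(-229765 + 427486)) + 561957 = (19 + 626785/197721) + 561957 = 4383484/197721 + 561957 = 111115083481/197721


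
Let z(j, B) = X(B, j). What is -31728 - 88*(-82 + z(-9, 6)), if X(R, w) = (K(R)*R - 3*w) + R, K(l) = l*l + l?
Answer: -49592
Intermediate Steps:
K(l) = l + l**2 (K(l) = l**2 + l = l + l**2)
X(R, w) = R - 3*w + R**2*(1 + R) (X(R, w) = ((R*(1 + R))*R - 3*w) + R = (R**2*(1 + R) - 3*w) + R = (-3*w + R**2*(1 + R)) + R = R - 3*w + R**2*(1 + R))
z(j, B) = B - 3*j + B**2*(1 + B)
-31728 - 88*(-82 + z(-9, 6)) = -31728 - 88*(-82 + (6 - 3*(-9) + 6**2*(1 + 6))) = -31728 - 88*(-82 + (6 + 27 + 36*7)) = -31728 - 88*(-82 + (6 + 27 + 252)) = -31728 - 88*(-82 + 285) = -31728 - 88*203 = -31728 - 17864 = -49592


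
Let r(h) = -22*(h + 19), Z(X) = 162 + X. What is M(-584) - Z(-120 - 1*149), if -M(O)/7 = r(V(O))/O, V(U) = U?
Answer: 74749/292 ≈ 255.99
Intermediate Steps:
r(h) = -418 - 22*h (r(h) = -22*(19 + h) = -418 - 22*h)
M(O) = -7*(-418 - 22*O)/O
M(-584) - Z(-120 - 1*149) = (154 + 2926/(-584)) - (162 + (-120 - 1*149)) = (154 + 2926*(-1/584)) - (162 + (-120 - 149)) = (154 - 1463/292) - (162 - 269) = 43505/292 - 1*(-107) = 43505/292 + 107 = 74749/292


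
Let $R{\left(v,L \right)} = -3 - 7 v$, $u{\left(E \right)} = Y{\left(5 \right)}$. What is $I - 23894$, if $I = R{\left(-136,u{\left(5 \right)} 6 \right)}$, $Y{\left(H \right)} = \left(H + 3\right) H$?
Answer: $-22945$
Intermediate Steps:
$Y{\left(H \right)} = H \left(3 + H\right)$ ($Y{\left(H \right)} = \left(3 + H\right) H = H \left(3 + H\right)$)
$u{\left(E \right)} = 40$ ($u{\left(E \right)} = 5 \left(3 + 5\right) = 5 \cdot 8 = 40$)
$I = 949$ ($I = -3 - -952 = -3 + 952 = 949$)
$I - 23894 = 949 - 23894 = -22945$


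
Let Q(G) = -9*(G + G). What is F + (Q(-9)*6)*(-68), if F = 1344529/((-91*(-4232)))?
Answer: -25453018223/385112 ≈ -66093.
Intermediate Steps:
Q(G) = -18*G
F = 1344529/385112 ≈ 3.4913
F + (Q(-9)*6)*(-68) = 1344529/385112 + (-18*(-9)*6)*(-68) = 1344529/385112 + (162*6)*(-68) = 1344529/385112 + 972*(-68) = 1344529/385112 - 66096 = -25453018223/385112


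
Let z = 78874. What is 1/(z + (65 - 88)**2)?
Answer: 1/79403 ≈ 1.2594e-5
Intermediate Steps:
1/(z + (65 - 88)**2) = 1/(78874 + (65 - 88)**2) = 1/(78874 + (-23)**2) = 1/(78874 + 529) = 1/79403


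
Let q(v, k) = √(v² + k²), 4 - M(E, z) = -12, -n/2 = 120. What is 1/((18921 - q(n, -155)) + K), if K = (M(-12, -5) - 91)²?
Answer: 24546/602424491 + 5*√3265/602424491 ≈ 4.1220e-5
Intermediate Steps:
n = -240 (n = -2*120 = -240)
M(E, z) = 16 (M(E, z) = 4 - 1*(-12) = 4 + 12 = 16)
q(v, k) = √(k² + v²)
K = 5625 (K = (16 - 91)² = (-75)² = 5625)
1/((18921 - q(n, -155)) + K) = 1/((18921 - √((-155)² + (-240)²)) + 5625) = 1/((18921 - √(24025 + 57600)) + 5625) = 1/((18921 - √81625) + 5625) = 1/((18921 - 5*√3265) + 5625) = 1/(24546 - 5*√3265)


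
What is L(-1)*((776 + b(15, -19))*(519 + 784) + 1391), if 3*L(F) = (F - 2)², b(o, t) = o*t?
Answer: 1923492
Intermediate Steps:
L(F) = (-2 + F)²/3 (L(F) = (F - 2)²/3 = (-2 + F)²/3)
L(-1)*((776 + b(15, -19))*(519 + 784) + 1391) = ((-2 - 1)²/3)*((776 + 15*(-19))*(519 + 784) + 1391) = ((⅓)*(-3)²)*((776 - 285)*1303 + 1391) = ((⅓)*9)*(491*1303 + 1391) = 3*(639773 + 1391) = 3*641164 = 1923492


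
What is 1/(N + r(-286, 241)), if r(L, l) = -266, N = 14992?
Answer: 1/14726 ≈ 6.7907e-5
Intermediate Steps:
1/(N + r(-286, 241)) = 1/(14992 - 266) = 1/14726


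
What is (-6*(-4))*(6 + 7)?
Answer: 312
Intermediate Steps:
(-6*(-4))*(6 + 7) = 24*13 = 312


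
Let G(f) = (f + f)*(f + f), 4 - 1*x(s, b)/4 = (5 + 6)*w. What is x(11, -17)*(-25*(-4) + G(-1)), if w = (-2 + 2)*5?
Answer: 1664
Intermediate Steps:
w = 0 (w = 0*5 = 0)
x(s, b) = 16 (x(s, b) = 16 - 4*(5 + 6)*0 = 16 - 44*0 = 16 - 4*0 = 16 + 0 = 16)
G(f) = 4*f² (G(f) = (2*f)*(2*f) = 4*f²)
x(11, -17)*(-25*(-4) + G(-1)) = 16*(-25*(-4) + 4*(-1)²) = 16*(100 + 4*1) = 16*(100 + 4) = 16*104 = 1664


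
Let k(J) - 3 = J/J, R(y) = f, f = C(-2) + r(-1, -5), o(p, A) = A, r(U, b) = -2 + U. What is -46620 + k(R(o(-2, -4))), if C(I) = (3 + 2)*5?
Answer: -46616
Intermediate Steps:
C(I) = 25 (C(I) = 5*5 = 25)
f = 22 (f = 25 + (-2 - 1) = 25 - 3 = 22)
R(y) = 22
k(J) = 4 (k(J) = 3 + J/J = 3 + 1 = 4)
-46620 + k(R(o(-2, -4))) = -46620 + 4 = -46616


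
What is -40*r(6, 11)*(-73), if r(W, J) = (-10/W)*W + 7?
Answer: -8760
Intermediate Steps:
r(W, J) = -3 (r(W, J) = -10 + 7 = -3)
-40*r(6, 11)*(-73) = -40*(-3)*(-73) = 120*(-73) = -8760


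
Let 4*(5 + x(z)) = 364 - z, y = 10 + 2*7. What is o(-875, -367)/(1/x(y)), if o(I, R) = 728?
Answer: 58240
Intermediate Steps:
y = 24 (y = 10 + 14 = 24)
x(z) = 86 - z/4 (x(z) = -5 + (364 - z)/4 = -5 + (91 - z/4) = 86 - z/4)
o(-875, -367)/(1/x(y)) = 728/(1/(86 - 1/4*24)) = 728/(1/(86 - 6)) = 728/(1/80) = 728*80 = 58240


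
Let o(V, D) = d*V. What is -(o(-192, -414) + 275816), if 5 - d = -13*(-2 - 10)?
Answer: -304808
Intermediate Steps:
d = -151 (d = 5 - (-13)*(-2 - 10) = 5 - (-13)*(-12) = 5 - 1*156 = 5 - 156 = -151)
o(V, D) = -151*V
-(o(-192, -414) + 275816) = -(-151*(-192) + 275816) = -(28992 + 275816) = -1*304808 = -304808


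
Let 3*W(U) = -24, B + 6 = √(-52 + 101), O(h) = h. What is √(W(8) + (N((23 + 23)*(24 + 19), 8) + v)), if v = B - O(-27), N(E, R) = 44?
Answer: 8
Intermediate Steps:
B = 1 (B = -6 + √(-52 + 101) = -6 + √49 = -6 + 7 = 1)
W(U) = -8 (W(U) = (⅓)*(-24) = -8)
v = 28 (v = 1 - 1*(-27) = 1 + 27 = 28)
√(W(8) + (N((23 + 23)*(24 + 19), 8) + v)) = √(-8 + (44 + 28)) = √(-8 + 72) = √64 = 8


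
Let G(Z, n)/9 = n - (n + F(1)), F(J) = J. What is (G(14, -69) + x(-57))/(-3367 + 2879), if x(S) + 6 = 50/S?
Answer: 905/27816 ≈ 0.032535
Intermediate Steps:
x(S) = -6 + 50/S
G(Z, n) = -9 (G(Z, n) = 9*(n - (n + 1)) = 9*(n - (1 + n)) = 9*(n + (-1 - n)) = 9*(-1) = -9)
(G(14, -69) + x(-57))/(-3367 + 2879) = (-9 + (-6 + 50/(-57)))/(-3367 + 2879) = (-9 + (-6 + 50*(-1/57)))/(-488) = (-9 + (-6 - 50/57))*(-1/488) = (-9 - 392/57)*(-1/488) = -905/57*(-1/488) = 905/27816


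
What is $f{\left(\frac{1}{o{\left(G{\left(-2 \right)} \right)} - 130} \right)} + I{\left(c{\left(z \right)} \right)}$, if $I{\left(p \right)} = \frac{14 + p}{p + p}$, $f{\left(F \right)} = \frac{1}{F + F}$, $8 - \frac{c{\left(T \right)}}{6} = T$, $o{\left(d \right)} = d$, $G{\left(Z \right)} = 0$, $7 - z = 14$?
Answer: $- \frac{2899}{45} \approx -64.422$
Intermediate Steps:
$z = -7$ ($z = 7 - 14 = -7$)
$c{\left(T \right)} = 48 - 6 T$
$f{\left(F \right)} = \frac{1}{2 F}$
$I{\left(p \right)} = \frac{14 + p}{2 p}$
$f{\left(\frac{1}{o{\left(G{\left(-2 \right)} \right)} - 130} \right)} + I{\left(c{\left(z \right)} \right)} = \frac{1}{2 \frac{1}{0 - 130}} + \frac{14 + \left(48 - -42\right)}{2 \left(48 - -42\right)} = \frac{1}{2 \frac{1}{-130}} + \frac{14 + \left(48 + 42\right)}{2 \left(48 + 42\right)} = \frac{1}{2 \left(- \frac{1}{130}\right)} + \frac{14 + 90}{2 \cdot 90} = \frac{1}{2} \left(-130\right) + \frac{1}{2} \cdot \frac{1}{90} \cdot 104 = -65 + \frac{26}{45} = - \frac{2899}{45}$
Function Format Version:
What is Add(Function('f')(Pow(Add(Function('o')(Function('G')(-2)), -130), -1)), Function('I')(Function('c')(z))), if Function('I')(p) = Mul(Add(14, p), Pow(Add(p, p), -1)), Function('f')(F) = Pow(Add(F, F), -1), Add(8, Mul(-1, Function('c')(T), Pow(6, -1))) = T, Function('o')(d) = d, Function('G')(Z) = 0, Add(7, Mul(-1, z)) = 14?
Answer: Rational(-2899, 45) ≈ -64.422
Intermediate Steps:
z = -7 (z = Add(7, Mul(-1, 14)) = Add(7, -14) = -7)
Function('c')(T) = Add(48, Mul(-6, T))
Function('f')(F) = Mul(Rational(1, 2), Pow(F, -1)) (Function('f')(F) = Pow(Mul(2, F), -1) = Mul(Rational(1, 2), Pow(F, -1)))
Function('I')(p) = Mul(Rational(1, 2), Pow(p, -1), Add(14, p)) (Function('I')(p) = Mul(Add(14, p), Pow(Mul(2, p), -1)) = Mul(Add(14, p), Mul(Rational(1, 2), Pow(p, -1))) = Mul(Rational(1, 2), Pow(p, -1), Add(14, p)))
Add(Function('f')(Pow(Add(Function('o')(Function('G')(-2)), -130), -1)), Function('I')(Function('c')(z))) = Add(Mul(Rational(1, 2), Pow(Pow(Add(0, -130), -1), -1)), Mul(Rational(1, 2), Pow(Add(48, Mul(-6, -7)), -1), Add(14, Add(48, Mul(-6, -7))))) = Add(Mul(Rational(1, 2), Pow(Pow(-130, -1), -1)), Mul(Rational(1, 2), Pow(Add(48, 42), -1), Add(14, Add(48, 42)))) = Add(Mul(Rational(1, 2), Pow(Rational(-1, 130), -1)), Mul(Rational(1, 2), Pow(90, -1), Add(14, 90))) = Add(Mul(Rational(1, 2), -130), Mul(Rational(1, 2), Rational(1, 90), 104)) = Add(-65, Rational(26, 45)) = Rational(-2899, 45)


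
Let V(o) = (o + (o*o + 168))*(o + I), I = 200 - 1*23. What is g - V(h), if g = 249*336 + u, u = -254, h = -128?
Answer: -721366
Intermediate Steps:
I = 177 (I = 200 - 23 = 177)
V(o) = (177 + o)*(168 + o + o²) (V(o) = (o + (o*o + 168))*(o + 177) = (o + (o² + 168))*(177 + o) = (o + (168 + o²))*(177 + o) = (168 + o + o²)*(177 + o) = (177 + o)*(168 + o + o²))
g = 83410 (g = 249*336 - 254 = 83664 - 254 = 83410)
g - V(h) = 83410 - (29736 + (-128)³ + 178*(-128)² + 345*(-128)) = 83410 - (29736 - 2097152 + 178*16384 - 44160) = 83410 - (29736 - 2097152 + 2916352 - 44160) = 83410 - 1*804776 = 83410 - 804776 = -721366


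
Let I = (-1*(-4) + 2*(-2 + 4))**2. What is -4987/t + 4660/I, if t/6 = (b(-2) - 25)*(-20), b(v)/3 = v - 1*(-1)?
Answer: 239663/3360 ≈ 71.328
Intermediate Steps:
b(v) = 3 + 3*v (b(v) = 3*(v - 1*(-1)) = 3*(v + 1) = 3*(1 + v) = 3 + 3*v)
t = 3360 (t = 6*(((3 + 3*(-2)) - 25)*(-20)) = 6*(((3 - 6) - 25)*(-20)) = 6*((-3 - 25)*(-20)) = 6*(-28*(-20)) = 6*560 = 3360)
I = 64 (I = (4 + 2*2)**2 = (4 + 4)**2 = 8**2 = 64)
-4987/t + 4660/I = -4987/3360 + 4660/64 = -4987*1/3360 + 4660*(1/64) = -4987/3360 + 1165/16 = 239663/3360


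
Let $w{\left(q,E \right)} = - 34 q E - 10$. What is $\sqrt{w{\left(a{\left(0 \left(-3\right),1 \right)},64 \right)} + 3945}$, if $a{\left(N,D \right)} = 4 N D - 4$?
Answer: $\sqrt{12639} \approx 112.42$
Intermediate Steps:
$a{\left(N,D \right)} = -4 + 4 D N$ ($a{\left(N,D \right)} = 4 D N - 4 = -4 + 4 D N$)
$w{\left(q,E \right)} = -10 - 34 E q$ ($w{\left(q,E \right)} = - 34 E q - 10 = -10 - 34 E q$)
$\sqrt{w{\left(a{\left(0 \left(-3\right),1 \right)},64 \right)} + 3945} = \sqrt{\left(-10 - 2176 \left(-4 + 4 \cdot 1 \cdot 0 \left(-3\right)\right)\right) + 3945} = \sqrt{\left(-10 - 2176 \left(-4 + 4 \cdot 1 \cdot 0\right)\right) + 3945} = \sqrt{\left(-10 - 2176 \left(-4 + 0\right)\right) + 3945} = \sqrt{\left(-10 - 2176 \left(-4\right)\right) + 3945} = \sqrt{\left(-10 + 8704\right) + 3945} = \sqrt{8694 + 3945} = \sqrt{12639}$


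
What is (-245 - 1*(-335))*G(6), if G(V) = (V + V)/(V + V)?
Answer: 90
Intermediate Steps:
G(V) = 1 (G(V) = (2*V)/((2*V)) = (2*V)*(1/(2*V)) = 1)
(-245 - 1*(-335))*G(6) = (-245 - 1*(-335))*1 = (-245 + 335)*1 = 90*1 = 90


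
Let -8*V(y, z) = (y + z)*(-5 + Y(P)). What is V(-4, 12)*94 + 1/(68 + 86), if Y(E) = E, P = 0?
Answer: 72381/154 ≈ 470.01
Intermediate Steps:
V(y, z) = 5*y/8 + 5*z/8 (V(y, z) = -(y + z)*(-5 + 0)/8 = -(y + z)*(-5)/8 = -(-5*y - 5*z)/8 = 5*y/8 + 5*z/8)
V(-4, 12)*94 + 1/(68 + 86) = ((5/8)*(-4) + (5/8)*12)*94 + 1/(68 + 86) = (-5/2 + 15/2)*94 + 1/154 = 5*94 + 1/154 = 470 + 1/154 = 72381/154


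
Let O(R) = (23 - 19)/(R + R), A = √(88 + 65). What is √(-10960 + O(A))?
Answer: √(-28506960 + 102*√17)/51 ≈ 104.69*I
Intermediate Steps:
A = 3*√17 (A = √153 = 3*√17 ≈ 12.369)
O(R) = 2/R (O(R) = 4/((2*R)) = 4*(1/(2*R)) = 2/R)
√(-10960 + O(A)) = √(-10960 + 2/((3*√17))) = √(-10960 + 2*(√17/51)) = √(-10960 + 2*√17/51)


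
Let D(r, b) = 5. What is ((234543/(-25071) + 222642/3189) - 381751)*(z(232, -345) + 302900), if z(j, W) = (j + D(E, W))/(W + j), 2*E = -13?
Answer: -116056580983368223398/1003834483 ≈ -1.1561e+11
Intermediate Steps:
E = -13/2 (E = (½)*(-13) = -13/2 ≈ -6.5000)
z(j, W) = (5 + j)/(W + j) (z(j, W) = (j + 5)/(W + j) = (5 + j)/(W + j))
((234543/(-25071) + 222642/3189) - 381751)*(z(232, -345) + 302900) = ((234543/(-25071) + 222642/3189) - 381751)*((5 + 232)/(-345 + 232) + 302900) = ((234543*(-1/25071) + 222642*(1/3189)) - 381751)*(237/(-113) + 302900) = ((-78181/8357 + 74214/1063) - 381751)*(-1/113*237 + 302900) = (537099995/8883491 - 381751)*(-237/113 + 302900) = -3390744472746/8883491*34227463/113 = -116056580983368223398/1003834483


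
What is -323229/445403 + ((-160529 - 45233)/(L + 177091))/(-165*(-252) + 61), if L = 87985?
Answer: -254850211006075/351169396399682 ≈ -0.72572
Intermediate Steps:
-323229/445403 + ((-160529 - 45233)/(L + 177091))/(-165*(-252) + 61) = -323229/445403 + ((-160529 - 45233)/(87985 + 177091))/(-165*(-252) + 61) = -323229*1/445403 + (-205762/265076)/(41580 + 61) = -323229/445403 - 205762*1/265076/41641 = -323229/445403 - 102881/132538*1/41641 = -323229/445403 - 102881/5519014858 = -254850211006075/351169396399682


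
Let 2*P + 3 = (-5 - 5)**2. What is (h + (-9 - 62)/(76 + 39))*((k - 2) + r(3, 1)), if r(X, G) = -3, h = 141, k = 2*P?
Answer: 64576/5 ≈ 12915.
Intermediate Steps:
P = 97/2 (P = -3/2 + (-5 - 5)**2/2 = -3/2 + (1/2)*(-10)**2 = -3/2 + (1/2)*100 = -3/2 + 50 = 97/2 ≈ 48.500)
k = 97 (k = 2*(97/2) = 97)
(h + (-9 - 62)/(76 + 39))*((k - 2) + r(3, 1)) = (141 + (-9 - 62)/(76 + 39))*((97 - 2) - 3) = (141 - 71/115)*(95 - 3) = (141 - 71*1/115)*92 = (141 - 71/115)*92 = (16144/115)*92 = 64576/5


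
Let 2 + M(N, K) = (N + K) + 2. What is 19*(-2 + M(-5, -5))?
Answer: -228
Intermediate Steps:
M(N, K) = K + N (M(N, K) = -2 + ((N + K) + 2) = -2 + ((K + N) + 2) = -2 + (2 + K + N) = K + N)
19*(-2 + M(-5, -5)) = 19*(-2 + (-5 - 5)) = 19*(-2 - 10) = 19*(-12) = -228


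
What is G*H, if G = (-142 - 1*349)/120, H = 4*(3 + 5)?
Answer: -1964/15 ≈ -130.93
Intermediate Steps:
H = 32 (H = 4*8 = 32)
G = -491/120 (G = (-142 - 349)*(1/120) = -491*1/120 = -491/120 ≈ -4.0917)
G*H = -491/120*32 = -1964/15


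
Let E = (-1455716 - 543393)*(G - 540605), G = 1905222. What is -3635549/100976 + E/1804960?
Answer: -17216932521065373/11391102560 ≈ -1.5114e+6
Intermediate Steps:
E = -2728018126253 (E = (-1455716 - 543393)*(1905222 - 540605) = -1999109*1364617 = -2728018126253)
-3635549/100976 + E/1804960 = -3635549/100976 - 2728018126253/1804960 = -17216932521065373/11391102560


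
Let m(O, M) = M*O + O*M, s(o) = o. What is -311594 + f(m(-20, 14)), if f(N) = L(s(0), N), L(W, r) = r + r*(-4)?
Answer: -309914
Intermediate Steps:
L(W, r) = -3*r (L(W, r) = r - 4*r = -3*r)
m(O, M) = 2*M*O (m(O, M) = M*O + M*O = 2*M*O)
f(N) = -3*N
-311594 + f(m(-20, 14)) = -311594 - 6*14*(-20) = -311594 - 3*(-560) = -311594 + 1680 = -309914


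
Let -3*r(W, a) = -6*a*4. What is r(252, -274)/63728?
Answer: -137/3983 ≈ -0.034396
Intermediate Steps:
r(W, a) = 8*a (r(W, a) = -(-6*a)*4/3 = -(-8)*a = 8*a)
r(252, -274)/63728 = (8*(-274))/63728 = -2192*1/63728 = -137/3983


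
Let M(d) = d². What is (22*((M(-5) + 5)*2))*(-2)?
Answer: -2640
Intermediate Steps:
(22*((M(-5) + 5)*2))*(-2) = (22*(((-5)² + 5)*2))*(-2) = (22*((25 + 5)*2))*(-2) = (22*(30*2))*(-2) = (22*60)*(-2) = 1320*(-2) = -2640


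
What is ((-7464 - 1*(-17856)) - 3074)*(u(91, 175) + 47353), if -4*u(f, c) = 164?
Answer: 346229216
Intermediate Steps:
u(f, c) = -41 (u(f, c) = -1/4*164 = -41)
((-7464 - 1*(-17856)) - 3074)*(u(91, 175) + 47353) = ((-7464 - 1*(-17856)) - 3074)*(-41 + 47353) = ((-7464 + 17856) - 3074)*47312 = (10392 - 3074)*47312 = 7318*47312 = 346229216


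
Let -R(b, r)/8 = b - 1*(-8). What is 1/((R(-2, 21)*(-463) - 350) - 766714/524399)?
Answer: 524399/11469937012 ≈ 4.5719e-5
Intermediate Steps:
R(b, r) = -64 - 8*b (R(b, r) = -8*(b - 1*(-8)) = -8*(b + 8) = -8*(8 + b) = -64 - 8*b)
1/((R(-2, 21)*(-463) - 350) - 766714/524399) = 1/(((-64 - 8*(-2))*(-463) - 350) - 766714/524399) = 1/(((-64 + 16)*(-463) - 350) - 766714*1/524399) = 1/((-48*(-463) - 350) - 766714/524399) = 1/((22224 - 350) - 766714/524399) = 1/(21874 - 766714/524399) = 1/(11469937012/524399) = 524399/11469937012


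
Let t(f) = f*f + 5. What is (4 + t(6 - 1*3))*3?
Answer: 54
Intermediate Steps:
t(f) = 5 + f² (t(f) = f² + 5 = 5 + f²)
(4 + t(6 - 1*3))*3 = (4 + (5 + (6 - 1*3)²))*3 = (4 + (5 + (6 - 3)²))*3 = (4 + (5 + 3²))*3 = (4 + (5 + 9))*3 = (4 + 14)*3 = 18*3 = 54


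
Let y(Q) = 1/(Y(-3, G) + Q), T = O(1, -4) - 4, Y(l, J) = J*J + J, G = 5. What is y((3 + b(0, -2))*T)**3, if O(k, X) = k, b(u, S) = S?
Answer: 1/19683 ≈ 5.0805e-5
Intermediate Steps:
Y(l, J) = J + J**2 (Y(l, J) = J**2 + J = J + J**2)
T = -3 (T = 1 - 4 = -3)
y(Q) = 1/(30 + Q) (y(Q) = 1/(5*(1 + 5) + Q) = 1/(5*6 + Q) = 1/(30 + Q))
y((3 + b(0, -2))*T)**3 = (1/(30 + (3 - 2)*(-3)))**3 = (1/(30 + 1*(-3)))**3 = (1/(30 - 3))**3 = (1/27)**3 = 1/19683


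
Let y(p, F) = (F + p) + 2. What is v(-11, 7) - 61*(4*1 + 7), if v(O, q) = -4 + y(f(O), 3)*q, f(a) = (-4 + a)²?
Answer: 935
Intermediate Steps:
y(p, F) = 2 + F + p
v(O, q) = -4 + q*(5 + (-4 + O)²) (v(O, q) = -4 + (2 + 3 + (-4 + O)²)*q = -4 + (5 + (-4 + O)²)*q = -4 + q*(5 + (-4 + O)²))
v(-11, 7) - 61*(4*1 + 7) = (-4 + 7*(5 + (-4 - 11)²)) - 61*(4*1 + 7) = (-4 + 7*(5 + (-15)²)) - 61*(4 + 7) = (-4 + 7*(5 + 225)) - 61*11 = (-4 + 7*230) - 671 = (-4 + 1610) - 671 = 1606 - 671 = 935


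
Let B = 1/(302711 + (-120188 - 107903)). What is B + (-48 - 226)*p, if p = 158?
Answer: -3230449039/74620 ≈ -43292.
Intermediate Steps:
B = 1/74620 (B = 1/(302711 - 228091) = 1/74620 ≈ 1.3401e-5)
B + (-48 - 226)*p = 1/74620 + (-48 - 226)*158 = 1/74620 - 274*158 = 1/74620 - 43292 = -3230449039/74620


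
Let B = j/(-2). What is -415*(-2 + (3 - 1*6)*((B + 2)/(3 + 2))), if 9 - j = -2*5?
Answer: -2075/2 ≈ -1037.5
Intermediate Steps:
j = 19 (j = 9 - (-2)*5 = 9 - 1*(-10) = 9 + 10 = 19)
B = -19/2 (B = 19/(-2) = 19*(-1/2) = -19/2 ≈ -9.5000)
-415*(-2 + (3 - 1*6)*((B + 2)/(3 + 2))) = -415*(-2 + (3 - 1*6)*((-19/2 + 2)/(3 + 2))) = -415*(-2 + (3 - 6)*(-15/2/5)) = -415*(-2 - (-45)/(2*5)) = -415*(-2 - 3*(-3/2)) = -415*(-2 + 9/2) = -415*5/2 = -2075/2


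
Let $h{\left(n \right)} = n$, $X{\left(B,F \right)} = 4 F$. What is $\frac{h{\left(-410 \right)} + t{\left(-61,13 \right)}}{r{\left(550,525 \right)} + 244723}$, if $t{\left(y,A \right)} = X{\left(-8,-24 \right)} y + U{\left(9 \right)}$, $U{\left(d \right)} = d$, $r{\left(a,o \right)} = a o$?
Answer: $\frac{5455}{533473} \approx 0.010225$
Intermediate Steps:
$t{\left(y,A \right)} = 9 - 96 y$ ($t{\left(y,A \right)} = 4 \left(-24\right) y + 9 = - 96 y + 9 = 9 - 96 y$)
$\frac{h{\left(-410 \right)} + t{\left(-61,13 \right)}}{r{\left(550,525 \right)} + 244723} = \frac{-410 + \left(9 - -5856\right)}{550 \cdot 525 + 244723} = \frac{-410 + \left(9 + 5856\right)}{288750 + 244723} = \frac{-410 + 5865}{533473} = 5455 \cdot \frac{1}{533473} = \frac{5455}{533473}$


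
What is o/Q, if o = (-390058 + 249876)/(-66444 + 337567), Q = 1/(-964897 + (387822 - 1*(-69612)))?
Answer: 71137178266/271123 ≈ 2.6238e+5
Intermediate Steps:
Q = -1/507463 (Q = 1/(-964897 + (387822 + 69612)) = 1/(-964897 + 457434) = 1/(-507463) = -1/507463 ≈ -1.9706e-6)
o = -140182/271123 ≈ -0.51704
o/Q = -140182/(271123*(-1/507463)) = -140182/271123*(-507463) = 71137178266/271123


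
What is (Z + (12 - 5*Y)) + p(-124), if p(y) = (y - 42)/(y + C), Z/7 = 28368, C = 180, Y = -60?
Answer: 5568781/28 ≈ 1.9889e+5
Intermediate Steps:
Z = 198576 (Z = 7*28368 = 198576)
p(y) = (-42 + y)/(180 + y) (p(y) = (y - 42)/(y + 180) = (-42 + y)/(180 + y))
(Z + (12 - 5*Y)) + p(-124) = (198576 + (12 - 5*(-60))) + (-42 - 124)/(180 - 124) = (198576 + (12 + 300)) - 166/56 = (198576 + 312) + (1/56)*(-166) = 198888 - 83/28 = 5568781/28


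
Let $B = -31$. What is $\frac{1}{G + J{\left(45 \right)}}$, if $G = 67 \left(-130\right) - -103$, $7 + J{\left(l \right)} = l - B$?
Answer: $- \frac{1}{8538} \approx -0.00011712$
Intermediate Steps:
$J{\left(l \right)} = 24 + l$ ($J{\left(l \right)} = -7 + \left(l - -31\right) = -7 + \left(l + 31\right) = -7 + \left(31 + l\right) = 24 + l$)
$G = -8607$ ($G = -8710 + 103 = -8607$)
$\frac{1}{G + J{\left(45 \right)}} = \frac{1}{-8607 + \left(24 + 45\right)} = \frac{1}{-8607 + 69} = \frac{1}{-8538} = - \frac{1}{8538}$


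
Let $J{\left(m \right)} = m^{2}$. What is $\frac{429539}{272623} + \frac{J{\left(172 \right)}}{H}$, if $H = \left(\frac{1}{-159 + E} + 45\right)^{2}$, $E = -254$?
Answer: $\frac{95252144117787}{5884653603868} \approx 16.187$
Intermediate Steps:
$H = \frac{345365056}{170569}$ ($H = \left(\frac{1}{-159 - 254} + 45\right)^{2} = \left(\frac{1}{-413} + 45\right)^{2} = \left(- \frac{1}{413} + 45\right)^{2} = \left(\frac{18584}{413}\right)^{2} = \frac{345365056}{170569} \approx 2024.8$)
$\frac{429539}{272623} + \frac{J{\left(172 \right)}}{H} = \frac{429539}{272623} + \frac{172^{2}}{\frac{345365056}{170569}} = 429539 \cdot \frac{1}{272623} + 29584 \cdot \frac{170569}{345365056} = \frac{429539}{272623} + \frac{315382081}{21585316} = \frac{95252144117787}{5884653603868}$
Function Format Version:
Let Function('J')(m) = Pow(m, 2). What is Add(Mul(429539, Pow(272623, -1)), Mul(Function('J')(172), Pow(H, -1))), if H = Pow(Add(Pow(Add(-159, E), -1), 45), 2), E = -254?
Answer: Rational(95252144117787, 5884653603868) ≈ 16.187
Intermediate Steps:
H = Rational(345365056, 170569) (H = Pow(Add(Pow(Add(-159, -254), -1), 45), 2) = Pow(Add(Pow(-413, -1), 45), 2) = Pow(Add(Rational(-1, 413), 45), 2) = Pow(Rational(18584, 413), 2) = Rational(345365056, 170569) ≈ 2024.8)
Add(Mul(429539, Pow(272623, -1)), Mul(Function('J')(172), Pow(H, -1))) = Add(Mul(429539, Pow(272623, -1)), Mul(Pow(172, 2), Pow(Rational(345365056, 170569), -1))) = Add(Mul(429539, Rational(1, 272623)), Mul(29584, Rational(170569, 345365056))) = Add(Rational(429539, 272623), Rational(315382081, 21585316)) = Rational(95252144117787, 5884653603868)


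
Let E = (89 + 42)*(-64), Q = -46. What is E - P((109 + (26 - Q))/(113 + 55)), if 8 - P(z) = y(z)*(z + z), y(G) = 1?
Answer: -704747/84 ≈ -8389.8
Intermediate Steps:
P(z) = 8 - 2*z (P(z) = 8 - (z + z) = 8 - 2*z)
E = -8384 (E = 131*(-64) = -8384)
E - P((109 + (26 - Q))/(113 + 55)) = -8384 - (8 - 2*(109 + (26 - 1*(-46)))/(113 + 55)) = -8384 - (8 - 2*(109 + (26 + 46))/168) = -8384 - (8 - 2*(109 + 72)/168) = -8384 - (8 - 362/168) = -8384 - (8 - 2*181/168) = -8384 - (8 - 181/84) = -8384 - 1*491/84 = -8384 - 491/84 = -704747/84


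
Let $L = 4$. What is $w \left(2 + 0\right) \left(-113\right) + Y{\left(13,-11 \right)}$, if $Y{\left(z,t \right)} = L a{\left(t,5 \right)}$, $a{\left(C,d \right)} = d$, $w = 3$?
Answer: $-658$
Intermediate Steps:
$Y{\left(z,t \right)} = 20$ ($Y{\left(z,t \right)} = 4 \cdot 5 = 20$)
$w \left(2 + 0\right) \left(-113\right) + Y{\left(13,-11 \right)} = 3 \left(2 + 0\right) \left(-113\right) + 20 = 3 \cdot 2 \left(-113\right) + 20 = 6 \left(-113\right) + 20 = -678 + 20 = -658$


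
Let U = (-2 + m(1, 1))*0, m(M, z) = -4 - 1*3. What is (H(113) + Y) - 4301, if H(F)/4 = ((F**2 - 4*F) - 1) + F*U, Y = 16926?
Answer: 61889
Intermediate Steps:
m(M, z) = -7 (m(M, z) = -4 - 3 = -7)
U = 0 (U = (-2 - 7)*0 = -9*0 = 0)
H(F) = -4 - 16*F + 4*F**2 (H(F) = 4*(((F**2 - 4*F) - 1) + F*0) = 4*((-1 + F**2 - 4*F) + 0) = 4*(-1 + F**2 - 4*F) = -4 - 16*F + 4*F**2)
(H(113) + Y) - 4301 = ((-4 - 16*113 + 4*113**2) + 16926) - 4301 = ((-4 - 1808 + 4*12769) + 16926) - 4301 = ((-4 - 1808 + 51076) + 16926) - 4301 = (49264 + 16926) - 4301 = 66190 - 4301 = 61889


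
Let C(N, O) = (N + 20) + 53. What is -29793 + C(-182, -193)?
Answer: -29902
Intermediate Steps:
C(N, O) = 73 + N (C(N, O) = (20 + N) + 53 = 73 + N)
-29793 + C(-182, -193) = -29793 + (73 - 182) = -29793 - 109 = -29902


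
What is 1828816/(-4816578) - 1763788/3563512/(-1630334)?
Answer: -1328111354611365133/3497868045243165828 ≈ -0.37969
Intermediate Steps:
1828816/(-4816578) - 1763788/3563512/(-1630334) = 1828816*(-1/4816578) - 1763788*1/3563512*(-1/1630334) = -914408/2408289 - 440947/890878*(-1/1630334) = -914408/2408289 + 440947/1452428693252 = -1328111354611365133/3497868045243165828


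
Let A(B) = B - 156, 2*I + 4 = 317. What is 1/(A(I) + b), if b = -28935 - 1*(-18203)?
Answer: -2/21463 ≈ -9.3184e-5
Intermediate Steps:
I = 313/2 (I = -2 + (1/2)*317 = -2 + 317/2 = 313/2 ≈ 156.50)
A(B) = -156 + B
b = -10732 (b = -28935 + 18203 = -10732)
1/(A(I) + b) = 1/((-156 + 313/2) - 10732) = 1/(1/2 - 10732) = 1/(-21463/2) = -2/21463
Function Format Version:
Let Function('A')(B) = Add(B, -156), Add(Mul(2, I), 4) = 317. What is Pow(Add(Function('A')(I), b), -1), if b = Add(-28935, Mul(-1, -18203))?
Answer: Rational(-2, 21463) ≈ -9.3184e-5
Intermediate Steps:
I = Rational(313, 2) (I = Add(-2, Mul(Rational(1, 2), 317)) = Add(-2, Rational(317, 2)) = Rational(313, 2) ≈ 156.50)
Function('A')(B) = Add(-156, B)
b = -10732 (b = Add(-28935, 18203) = -10732)
Pow(Add(Function('A')(I), b), -1) = Pow(Add(Add(-156, Rational(313, 2)), -10732), -1) = Pow(Add(Rational(1, 2), -10732), -1) = Pow(Rational(-21463, 2), -1) = Rational(-2, 21463)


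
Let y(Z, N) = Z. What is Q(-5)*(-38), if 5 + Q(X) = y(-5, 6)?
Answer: 380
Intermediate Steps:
Q(X) = -10 (Q(X) = -5 - 5 = -10)
Q(-5)*(-38) = -10*(-38) = 380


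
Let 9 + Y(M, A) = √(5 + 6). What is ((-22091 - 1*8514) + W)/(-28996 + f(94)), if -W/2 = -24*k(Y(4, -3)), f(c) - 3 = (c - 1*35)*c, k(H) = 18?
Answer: 29741/23447 ≈ 1.2684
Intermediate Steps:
Y(M, A) = -9 + √11 (Y(M, A) = -9 + √(5 + 6) = -9 + √11)
f(c) = 3 + c*(-35 + c) (f(c) = 3 + (c - 1*35)*c = 3 + (c - 35)*c = 3 + (-35 + c)*c = 3 + c*(-35 + c))
W = 864 (W = -(-48)*18 = -2*(-432) = 864)
((-22091 - 1*8514) + W)/(-28996 + f(94)) = ((-22091 - 1*8514) + 864)/(-28996 + (3 + 94² - 35*94)) = ((-22091 - 8514) + 864)/(-28996 + (3 + 8836 - 3290)) = (-30605 + 864)/(-28996 + 5549) = -29741/(-23447) = -29741*(-1/23447) = 29741/23447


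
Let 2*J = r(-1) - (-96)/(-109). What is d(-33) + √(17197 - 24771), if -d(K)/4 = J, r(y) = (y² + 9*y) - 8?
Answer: 3680/109 + I*√7574 ≈ 33.761 + 87.029*I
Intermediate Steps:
r(y) = -8 + y² + 9*y
J = -920/109 (J = ((-8 + (-1)² + 9*(-1)) - (-96)/(-109))/2 = ((-8 + 1 - 9) - (-96)*(-1)/109)/2 = (-16 - 1*96/109)/2 = (-16 - 96/109)/2 = (½)*(-1840/109) = -920/109 ≈ -8.4404)
d(K) = 3680/109 (d(K) = -4*(-920/109) = 3680/109)
d(-33) + √(17197 - 24771) = 3680/109 + √(17197 - 24771) = 3680/109 + √(-7574) = 3680/109 + I*√7574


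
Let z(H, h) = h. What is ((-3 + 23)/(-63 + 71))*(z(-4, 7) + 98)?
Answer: 525/2 ≈ 262.50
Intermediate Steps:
((-3 + 23)/(-63 + 71))*(z(-4, 7) + 98) = ((-3 + 23)/(-63 + 71))*(7 + 98) = (20/8)*105 = (20*(1/8))*105 = (5/2)*105 = 525/2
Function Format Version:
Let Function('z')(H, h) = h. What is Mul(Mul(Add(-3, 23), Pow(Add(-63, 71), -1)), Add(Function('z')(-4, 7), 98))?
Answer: Rational(525, 2) ≈ 262.50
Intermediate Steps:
Mul(Mul(Add(-3, 23), Pow(Add(-63, 71), -1)), Add(Function('z')(-4, 7), 98)) = Mul(Mul(Add(-3, 23), Pow(Add(-63, 71), -1)), Add(7, 98)) = Mul(Mul(20, Pow(8, -1)), 105) = Mul(Mul(20, Rational(1, 8)), 105) = Mul(Rational(5, 2), 105) = Rational(525, 2)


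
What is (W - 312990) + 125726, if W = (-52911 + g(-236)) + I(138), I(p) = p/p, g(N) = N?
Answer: -240410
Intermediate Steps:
I(p) = 1
W = -53146 (W = (-52911 - 236) + 1 = -53147 + 1 = -53146)
(W - 312990) + 125726 = (-53146 - 312990) + 125726 = -366136 + 125726 = -240410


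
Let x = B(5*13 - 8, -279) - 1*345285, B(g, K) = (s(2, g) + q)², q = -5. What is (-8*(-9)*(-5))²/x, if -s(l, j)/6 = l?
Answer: -32400/86249 ≈ -0.37566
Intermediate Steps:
s(l, j) = -6*l
B(g, K) = 289 (B(g, K) = (-6*2 - 5)² = (-12 - 5)² = (-17)² = 289)
x = -344996 (x = 289 - 1*345285 = 289 - 345285 = -344996)
(-8*(-9)*(-5))²/x = (-8*(-9)*(-5))²/(-344996) = (72*(-5))²*(-1/344996) = (-360)²*(-1/344996) = 129600*(-1/344996) = -32400/86249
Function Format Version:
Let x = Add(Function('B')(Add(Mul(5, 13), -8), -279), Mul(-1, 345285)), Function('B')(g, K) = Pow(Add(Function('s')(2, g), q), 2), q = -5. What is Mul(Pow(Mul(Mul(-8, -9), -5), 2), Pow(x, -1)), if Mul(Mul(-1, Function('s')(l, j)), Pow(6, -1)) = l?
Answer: Rational(-32400, 86249) ≈ -0.37566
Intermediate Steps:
Function('s')(l, j) = Mul(-6, l)
Function('B')(g, K) = 289 (Function('B')(g, K) = Pow(Add(Mul(-6, 2), -5), 2) = Pow(Add(-12, -5), 2) = Pow(-17, 2) = 289)
x = -344996 (x = Add(289, Mul(-1, 345285)) = Add(289, -345285) = -344996)
Mul(Pow(Mul(Mul(-8, -9), -5), 2), Pow(x, -1)) = Mul(Pow(Mul(Mul(-8, -9), -5), 2), Pow(-344996, -1)) = Mul(Pow(Mul(72, -5), 2), Rational(-1, 344996)) = Mul(Pow(-360, 2), Rational(-1, 344996)) = Mul(129600, Rational(-1, 344996)) = Rational(-32400, 86249)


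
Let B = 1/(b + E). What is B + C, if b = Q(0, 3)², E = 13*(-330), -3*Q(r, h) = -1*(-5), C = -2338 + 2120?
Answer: -8411539/38585 ≈ -218.00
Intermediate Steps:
C = -218
Q(r, h) = -5/3 (Q(r, h) = -(-1)*(-5)/3 = -⅓*5 = -5/3)
E = -4290
b = 25/9 (b = (-5/3)² = 25/9 ≈ 2.7778)
B = -9/38585 (B = 1/(25/9 - 4290) = 1/(-38585/9) = -9/38585 ≈ -0.00023325)
B + C = -9/38585 - 218 = -8411539/38585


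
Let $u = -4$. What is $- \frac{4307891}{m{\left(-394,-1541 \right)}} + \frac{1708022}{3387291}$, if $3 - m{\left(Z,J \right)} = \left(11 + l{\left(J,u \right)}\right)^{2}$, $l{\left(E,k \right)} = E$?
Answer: $\frac{6196794663005}{2643099780009} \approx 2.3445$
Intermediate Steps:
$m{\left(Z,J \right)} = 3 - \left(11 + J\right)^{2}$
$- \frac{4307891}{m{\left(-394,-1541 \right)}} + \frac{1708022}{3387291} = - \frac{4307891}{3 - \left(11 - 1541\right)^{2}} + \frac{1708022}{3387291} = - \frac{4307891}{3 - \left(-1530\right)^{2}} + 1708022 \cdot \frac{1}{3387291} = - \frac{4307891}{3 - 2340900} + \frac{1708022}{3387291} = - \frac{4307891}{-2340897} + \frac{1708022}{3387291} = \left(-4307891\right) \left(- \frac{1}{2340897}\right) + \frac{1708022}{3387291} = \frac{4307891}{2340897} + \frac{1708022}{3387291} = \frac{6196794663005}{2643099780009}$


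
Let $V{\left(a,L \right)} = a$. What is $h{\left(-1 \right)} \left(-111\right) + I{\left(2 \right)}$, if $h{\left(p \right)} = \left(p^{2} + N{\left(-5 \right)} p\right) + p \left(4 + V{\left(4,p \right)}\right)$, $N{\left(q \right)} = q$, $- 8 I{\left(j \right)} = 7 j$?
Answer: $\frac{881}{4} \approx 220.25$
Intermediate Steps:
$I{\left(j \right)} = - \frac{7 j}{8}$
$h{\left(p \right)} = p^{2} + 3 p$ ($h{\left(p \right)} = \left(p^{2} - 5 p\right) + p \left(4 + 4\right) = \left(p^{2} - 5 p\right) + p 8 = \left(p^{2} - 5 p\right) + 8 p = p^{2} + 3 p$)
$h{\left(-1 \right)} \left(-111\right) + I{\left(2 \right)} = - (3 - 1) \left(-111\right) - \frac{7}{4} = \left(-1\right) 2 \left(-111\right) - \frac{7}{4} = \left(-2\right) \left(-111\right) - \frac{7}{4} = 222 - \frac{7}{4} = \frac{881}{4}$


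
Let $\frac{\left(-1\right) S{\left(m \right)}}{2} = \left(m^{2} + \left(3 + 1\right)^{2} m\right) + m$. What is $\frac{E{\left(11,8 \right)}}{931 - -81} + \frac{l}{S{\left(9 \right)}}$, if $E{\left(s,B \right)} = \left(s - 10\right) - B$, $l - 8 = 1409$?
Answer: $- \frac{6910}{2277} \approx -3.0347$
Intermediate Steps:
$l = 1417$ ($l = 8 + 1409 = 1417$)
$E{\left(s,B \right)} = -10 + s - B$ ($E{\left(s,B \right)} = \left(-10 + s\right) - B = -10 + s - B$)
$S{\left(m \right)} = - 34 m - 2 m^{2}$ ($S{\left(m \right)} = - 2 \left(\left(m^{2} + \left(3 + 1\right)^{2} m\right) + m\right) = - 2 \left(\left(m^{2} + 4^{2} m\right) + m\right) = - 2 \left(\left(m^{2} + 16 m\right) + m\right) = - 2 \left(m^{2} + 17 m\right) = - 34 m - 2 m^{2}$)
$\frac{E{\left(11,8 \right)}}{931 - -81} + \frac{l}{S{\left(9 \right)}} = \frac{-10 + 11 - 8}{931 - -81} + \frac{1417}{\left(-2\right) 9 \left(17 + 9\right)} = \frac{-10 + 11 - 8}{931 + 81} + \frac{1417}{\left(-2\right) 9 \cdot 26} = - \frac{7}{1012} + \frac{1417}{-468} = \left(-7\right) \frac{1}{1012} + 1417 \left(- \frac{1}{468}\right) = - \frac{7}{1012} - \frac{109}{36} = - \frac{6910}{2277}$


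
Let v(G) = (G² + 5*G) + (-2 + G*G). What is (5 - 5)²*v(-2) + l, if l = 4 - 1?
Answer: 3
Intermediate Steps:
v(G) = -2 + 2*G² + 5*G (v(G) = (G² + 5*G) + (-2 + G²) = -2 + 2*G² + 5*G)
l = 3
(5 - 5)²*v(-2) + l = (5 - 5)²*(-2 + 2*(-2)² + 5*(-2)) + 3 = 0²*(-2 + 2*4 - 10) + 3 = 0*(-2 + 8 - 10) + 3 = 0*(-4) + 3 = 0 + 3 = 3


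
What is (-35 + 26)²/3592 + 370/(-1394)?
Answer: -608063/2503624 ≈ -0.24287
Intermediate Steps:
(-35 + 26)²/3592 + 370/(-1394) = (-9)²*(1/3592) + 370*(-1/1394) = 81*(1/3592) - 185/697 = 81/3592 - 185/697 = -608063/2503624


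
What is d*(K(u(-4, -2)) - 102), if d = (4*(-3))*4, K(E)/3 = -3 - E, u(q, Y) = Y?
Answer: 5040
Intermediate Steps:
K(E) = -9 - 3*E (K(E) = 3*(-3 - E) = -9 - 3*E)
d = -48 (d = -12*4 = -48)
d*(K(u(-4, -2)) - 102) = -48*((-9 - 3*(-2)) - 102) = -48*((-9 + 6) - 102) = -48*(-3 - 102) = -48*(-105) = 5040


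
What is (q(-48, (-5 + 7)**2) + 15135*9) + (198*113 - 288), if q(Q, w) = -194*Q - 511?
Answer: 167102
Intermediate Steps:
q(Q, w) = -511 - 194*Q
(q(-48, (-5 + 7)**2) + 15135*9) + (198*113 - 288) = ((-511 - 194*(-48)) + 15135*9) + (198*113 - 288) = ((-511 + 9312) + 136215) + (22374 - 288) = (8801 + 136215) + 22086 = 145016 + 22086 = 167102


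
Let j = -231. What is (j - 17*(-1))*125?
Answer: -26750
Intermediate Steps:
(j - 17*(-1))*125 = (-231 - 17*(-1))*125 = (-231 + 17)*125 = -214*125 = -26750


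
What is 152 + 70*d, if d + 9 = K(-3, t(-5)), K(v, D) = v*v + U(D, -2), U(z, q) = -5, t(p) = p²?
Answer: -198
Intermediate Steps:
K(v, D) = -5 + v² (K(v, D) = v*v - 5 = v² - 5 = -5 + v²)
d = -5 (d = -9 + (-5 + (-3)²) = -9 + (-5 + 9) = -9 + 4 = -5)
152 + 70*d = 152 + 70*(-5) = 152 - 350 = -198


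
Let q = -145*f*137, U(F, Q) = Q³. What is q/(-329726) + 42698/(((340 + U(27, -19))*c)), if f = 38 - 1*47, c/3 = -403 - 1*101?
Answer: -437039118683/812504874132 ≈ -0.53789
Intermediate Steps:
c = -1512 (c = 3*(-403 - 1*101) = 3*(-403 - 101) = 3*(-504) = -1512)
f = -9 (f = 38 - 47 = -9)
q = 178785 (q = -145*(-9)*137 = 1305*137 = 178785)
q/(-329726) + 42698/(((340 + U(27, -19))*c)) = 178785/(-329726) + 42698/(((340 + (-19)³)*(-1512))) = 178785*(-1/329726) + 42698/(((340 - 6859)*(-1512))) = -178785/329726 + 42698/((-6519*(-1512))) = -178785/329726 + 42698/9856728 = -178785/329726 + 42698*(1/9856728) = -178785/329726 + 21349/4928364 = -437039118683/812504874132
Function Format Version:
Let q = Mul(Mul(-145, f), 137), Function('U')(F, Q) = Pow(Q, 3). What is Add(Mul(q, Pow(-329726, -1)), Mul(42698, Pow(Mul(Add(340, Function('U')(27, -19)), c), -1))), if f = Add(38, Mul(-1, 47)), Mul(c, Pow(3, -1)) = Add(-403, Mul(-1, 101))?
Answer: Rational(-437039118683, 812504874132) ≈ -0.53789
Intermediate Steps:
c = -1512 (c = Mul(3, Add(-403, Mul(-1, 101))) = Mul(3, Add(-403, -101)) = Mul(3, -504) = -1512)
f = -9 (f = Add(38, -47) = -9)
q = 178785 (q = Mul(Mul(-145, -9), 137) = Mul(1305, 137) = 178785)
Add(Mul(q, Pow(-329726, -1)), Mul(42698, Pow(Mul(Add(340, Function('U')(27, -19)), c), -1))) = Add(Mul(178785, Pow(-329726, -1)), Mul(42698, Pow(Mul(Add(340, Pow(-19, 3)), -1512), -1))) = Add(Mul(178785, Rational(-1, 329726)), Mul(42698, Pow(Mul(Add(340, -6859), -1512), -1))) = Add(Rational(-178785, 329726), Mul(42698, Pow(Mul(-6519, -1512), -1))) = Add(Rational(-178785, 329726), Mul(42698, Pow(9856728, -1))) = Add(Rational(-178785, 329726), Mul(42698, Rational(1, 9856728))) = Add(Rational(-178785, 329726), Rational(21349, 4928364)) = Rational(-437039118683, 812504874132)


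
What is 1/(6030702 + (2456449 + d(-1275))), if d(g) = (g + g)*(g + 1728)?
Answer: 1/7332001 ≈ 1.3639e-7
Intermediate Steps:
d(g) = 2*g*(1728 + g) (d(g) = (2*g)*(1728 + g) = 2*g*(1728 + g))
1/(6030702 + (2456449 + d(-1275))) = 1/(6030702 + (2456449 + 2*(-1275)*(1728 - 1275))) = 1/(6030702 + (2456449 + 2*(-1275)*453)) = 1/(6030702 + (2456449 - 1155150)) = 1/(6030702 + 1301299) = 1/7332001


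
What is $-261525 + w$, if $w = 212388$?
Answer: $-49137$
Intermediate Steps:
$-261525 + w = -261525 + 212388 = -49137$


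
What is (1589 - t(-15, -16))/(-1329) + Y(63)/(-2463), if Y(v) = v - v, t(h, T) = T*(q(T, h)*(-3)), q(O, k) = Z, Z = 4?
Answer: -1397/1329 ≈ -1.0512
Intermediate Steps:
q(O, k) = 4
t(h, T) = -12*T (t(h, T) = T*(4*(-3)) = T*(-12) = -12*T)
Y(v) = 0
(1589 - t(-15, -16))/(-1329) + Y(63)/(-2463) = (1589 - (-12)*(-16))/(-1329) + 0/(-2463) = (1589 - 1*192)*(-1/1329) + 0*(-1/2463) = (1589 - 192)*(-1/1329) + 0 = 1397*(-1/1329) + 0 = -1397/1329 + 0 = -1397/1329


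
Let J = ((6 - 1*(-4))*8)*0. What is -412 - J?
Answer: -412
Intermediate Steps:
J = 0 (J = ((6 + 4)*8)*0 = (10*8)*0 = 80*0 = 0)
-412 - J = -412 - 1*0 = -412 + 0 = -412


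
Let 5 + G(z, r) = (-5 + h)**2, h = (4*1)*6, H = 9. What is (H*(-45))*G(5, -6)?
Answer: -144180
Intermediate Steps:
h = 24 (h = 4*6 = 24)
G(z, r) = 356 (G(z, r) = -5 + (-5 + 24)**2 = -5 + 19**2 = -5 + 361 = 356)
(H*(-45))*G(5, -6) = (9*(-45))*356 = -405*356 = -144180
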